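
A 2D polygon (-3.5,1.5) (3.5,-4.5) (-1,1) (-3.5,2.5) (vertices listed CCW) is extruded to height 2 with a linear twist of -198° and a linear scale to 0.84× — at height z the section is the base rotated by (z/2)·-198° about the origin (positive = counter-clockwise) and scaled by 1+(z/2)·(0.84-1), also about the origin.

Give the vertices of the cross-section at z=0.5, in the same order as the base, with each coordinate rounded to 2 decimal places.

Cross-section at z=0.5: (-1.09,3.49) (-1.10,-5.36) (0.11,1.35) (-0.36,4.11)

t = z/height = 0.5/2 = 0.25
s = 1 + (scale-1)·z/height = 1 + (0.84-1)·0.5/2 = 0.960000
θ = twist·z/height = -198°·0.5/2 = -49.5000° = -0.863938 rad
cos θ = 0.649448, sin θ = -0.760406 (intermediates below are computed at full precision and shown rounded to 5 d.p.)
v1: (-3.5,1.5) → rotate → (-1.13246,3.63559) → ×s → (-1.08716,3.49017) → (-1.09,3.49)
v2: (3.5,-4.5) → rotate → (-1.14876,-5.58394) → ×s → (-1.10281,-5.36058) → (-1.10,-5.36)
v3: (-1,1) → rotate → (0.11096,1.40985) → ×s → (0.10652,1.35346) → (0.11,1.35)
v4: (-3.5,2.5) → rotate → (-0.37205,4.28504) → ×s → (-0.35717,4.11364) → (-0.36,4.11)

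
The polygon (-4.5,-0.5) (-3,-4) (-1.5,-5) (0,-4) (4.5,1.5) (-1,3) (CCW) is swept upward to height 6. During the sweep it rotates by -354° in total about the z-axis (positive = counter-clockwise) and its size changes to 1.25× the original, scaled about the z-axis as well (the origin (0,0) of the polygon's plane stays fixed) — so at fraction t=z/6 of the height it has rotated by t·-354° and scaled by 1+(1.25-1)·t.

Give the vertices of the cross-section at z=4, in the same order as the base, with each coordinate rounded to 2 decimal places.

Cross-section at z=4: (3.42,-4.03) (5.83,-0.29) (5.81,1.81) (3.87,2.61) (-4.39,3.37) (-2.25,-2.92)

t = z/height = 4/6 = 0.666667
s = 1 + (scale-1)·z/height = 1 + (1.25-1)·4/6 = 1.166667
θ = twist·z/height = -354°·4/6 = -236.0000° = -4.118977 rad
cos θ = -0.559193, sin θ = 0.829038 (intermediates below are computed at full precision and shown rounded to 5 d.p.)
v1: (-4.5,-0.5) → rotate → (2.93089,-3.45107) → ×s → (3.41937,-4.02625) → (3.42,-4.03)
v2: (-3,-4) → rotate → (4.99373,-0.25034) → ×s → (5.82602,-0.29206) → (5.83,-0.29)
v3: (-1.5,-5) → rotate → (4.98398,1.55241) → ×s → (5.81464,1.81114) → (5.81,1.81)
v4: (0,-4) → rotate → (3.31615,2.23677) → ×s → (3.86884,2.60957) → (3.87,2.61)
v5: (4.5,1.5) → rotate → (-3.75992,2.89188) → ×s → (-4.38658,3.37386) → (-4.39,3.37)
v6: (-1,3) → rotate → (-1.92792,-2.50662) → ×s → (-2.24924,-2.92439) → (-2.25,-2.92)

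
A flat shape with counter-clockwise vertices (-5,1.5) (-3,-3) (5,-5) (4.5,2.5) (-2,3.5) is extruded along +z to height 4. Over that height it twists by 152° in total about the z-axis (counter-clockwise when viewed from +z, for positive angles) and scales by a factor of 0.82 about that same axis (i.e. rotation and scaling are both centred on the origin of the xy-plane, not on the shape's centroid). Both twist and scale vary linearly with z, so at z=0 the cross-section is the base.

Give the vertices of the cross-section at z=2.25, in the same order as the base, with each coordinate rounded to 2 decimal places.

Cross-section at z=2.25: (-1.70,-4.37) (2.48,-2.90) (4.83,4.13) (-1.92,4.21) (-3.28,-1.55)

t = z/height = 2.25/4 = 0.5625
s = 1 + (scale-1)·z/height = 1 + (0.82-1)·2.25/4 = 0.898750
θ = twist·z/height = 152°·2.25/4 = 85.5000° = 1.492257 rad
cos θ = 0.078459, sin θ = 0.996917 (intermediates below are computed at full precision and shown rounded to 5 d.p.)
v1: (-5,1.5) → rotate → (-1.88767,-4.86690) → ×s → (-1.69654,-4.37412) → (-1.70,-4.37)
v2: (-3,-3) → rotate → (2.75537,-3.22613) → ×s → (2.47639,-2.89948) → (2.48,-2.90)
v3: (5,-5) → rotate → (5.37688,4.59229) → ×s → (4.83247,4.12732) → (4.83,4.13)
v4: (4.5,2.5) → rotate → (-2.13923,4.68228) → ×s → (-1.92263,4.20820) → (-1.92,4.21)
v5: (-2,3.5) → rotate → (-3.64613,-1.71923) → ×s → (-3.27696,-1.54516) → (-3.28,-1.55)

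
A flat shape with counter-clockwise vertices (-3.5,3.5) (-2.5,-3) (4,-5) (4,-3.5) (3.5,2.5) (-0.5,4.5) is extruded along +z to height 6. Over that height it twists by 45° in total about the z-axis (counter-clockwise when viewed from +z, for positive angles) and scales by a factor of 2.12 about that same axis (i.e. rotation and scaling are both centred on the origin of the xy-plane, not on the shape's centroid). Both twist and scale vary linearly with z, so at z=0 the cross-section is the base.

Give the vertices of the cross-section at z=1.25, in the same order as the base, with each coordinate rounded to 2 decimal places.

Cross-section at z=1.25: (-4.96,3.56) (-2.44,-4.15) (5.87,-5.28) (5.57,-3.46) (3.76,3.75) (-1.51,5.38)

t = z/height = 1.25/6 = 0.208333
s = 1 + (scale-1)·z/height = 1 + (2.12-1)·1.25/6 = 1.233333
θ = twist·z/height = 45°·1.25/6 = 9.3750° = 0.163625 rad
cos θ = 0.986643, sin θ = 0.162895 (intermediates below are computed at full precision and shown rounded to 5 d.p.)
v1: (-3.5,3.5) → rotate → (-4.02339,2.88312) → ×s → (-4.96218,3.55584) → (-4.96,3.56)
v2: (-2.5,-3) → rotate → (-1.97792,-3.36717) → ×s → (-2.43944,-4.15284) → (-2.44,-4.15)
v3: (4,-5) → rotate → (4.76105,-4.28163) → ×s → (5.87196,-5.28068) → (5.87,-5.28)
v4: (4,-3.5) → rotate → (4.51671,-2.80167) → ×s → (5.57061,-3.45539) → (5.57,-3.46)
v5: (3.5,2.5) → rotate → (3.04601,3.03674) → ×s → (3.75675,3.74532) → (3.76,3.75)
v6: (-0.5,4.5) → rotate → (-1.22635,4.35845) → ×s → (-1.51250,5.37542) → (-1.51,5.38)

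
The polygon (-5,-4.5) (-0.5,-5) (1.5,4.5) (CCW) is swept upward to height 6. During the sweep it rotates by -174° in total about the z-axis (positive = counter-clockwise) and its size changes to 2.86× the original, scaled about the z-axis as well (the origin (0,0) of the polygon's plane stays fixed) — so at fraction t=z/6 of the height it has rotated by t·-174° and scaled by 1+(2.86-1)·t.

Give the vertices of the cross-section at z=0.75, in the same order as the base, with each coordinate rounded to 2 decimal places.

Cross-section at z=0.75: (-7.78,-2.87) (-2.86,-5.50) (3.77,4.47)

t = z/height = 0.75/6 = 0.125
s = 1 + (scale-1)·z/height = 1 + (2.86-1)·0.75/6 = 1.232500
θ = twist·z/height = -174°·0.75/6 = -21.7500° = -0.379609 rad
cos θ = 0.928810, sin θ = -0.370557 (intermediates below are computed at full precision and shown rounded to 5 d.p.)
v1: (-5,-4.5) → rotate → (-6.31156,-2.32686) → ×s → (-7.77899,-2.86785) → (-7.78,-2.87)
v2: (-0.5,-5) → rotate → (-2.31719,-4.45877) → ×s → (-2.85594,-5.49543) → (-2.86,-5.50)
v3: (1.5,4.5) → rotate → (3.06072,3.62381) → ×s → (3.77234,4.46634) → (3.77,4.47)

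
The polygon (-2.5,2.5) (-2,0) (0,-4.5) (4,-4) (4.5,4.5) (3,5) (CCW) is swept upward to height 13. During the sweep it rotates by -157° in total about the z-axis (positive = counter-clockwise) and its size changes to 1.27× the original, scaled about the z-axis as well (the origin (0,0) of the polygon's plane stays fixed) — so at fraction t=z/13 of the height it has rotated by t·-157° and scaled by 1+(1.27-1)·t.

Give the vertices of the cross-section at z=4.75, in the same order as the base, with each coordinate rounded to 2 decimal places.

Cross-section at z=4.75: (0.83,3.79) (-1.18,1.85) (-4.16,-2.67) (-1.33,-6.07) (6.83,-1.50) (6.40,0.19)

t = z/height = 4.75/13 = 0.365385
s = 1 + (scale-1)·z/height = 1 + (1.27-1)·4.75/13 = 1.098654
θ = twist·z/height = -157°·4.75/13 = -57.3654° = -1.001215 rad
cos θ = 0.539280, sin θ = -0.842127 (intermediates below are computed at full precision and shown rounded to 5 d.p.)
v1: (-2.5,2.5) → rotate → (0.75712,3.45352) → ×s → (0.83181,3.79422) → (0.83,3.79)
v2: (-2,0) → rotate → (-1.07856,1.68425) → ×s → (-1.18496,1.85041) → (-1.18,1.85)
v3: (0,-4.5) → rotate → (-3.78957,-2.42676) → ×s → (-4.16343,-2.66617) → (-4.16,-2.67)
v4: (4,-4) → rotate → (-1.21139,-5.52563) → ×s → (-1.33090,-6.07075) → (-1.33,-6.07)
v5: (4.5,4.5) → rotate → (6.21633,-1.36281) → ×s → (6.82959,-1.49726) → (6.83,-1.50)
v6: (3,5) → rotate → (5.82847,0.17002) → ×s → (6.40347,0.18679) → (6.40,0.19)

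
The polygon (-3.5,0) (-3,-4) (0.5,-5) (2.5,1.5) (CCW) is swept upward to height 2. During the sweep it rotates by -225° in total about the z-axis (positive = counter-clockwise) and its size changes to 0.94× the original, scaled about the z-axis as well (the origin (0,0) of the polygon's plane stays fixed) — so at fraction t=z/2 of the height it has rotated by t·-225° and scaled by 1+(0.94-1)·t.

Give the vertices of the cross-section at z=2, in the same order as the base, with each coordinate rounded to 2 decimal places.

t = z/height = 2/2 = 1
s = 1 + (scale-1)·z/height = 1 + (0.94-1)·2/2 = 0.940000
θ = twist·z/height = -225°·2/2 = -225.0000° = -3.926991 rad
cos θ = -0.707107, sin θ = 0.707107 (intermediates below are computed at full precision and shown rounded to 5 d.p.)
v1: (-3.5,0) → rotate → (2.47487,-2.47487) → ×s → (2.32638,-2.32638) → (2.33,-2.33)
v2: (-3,-4) → rotate → (4.94975,0.70711) → ×s → (4.65276,0.66468) → (4.65,0.66)
v3: (0.5,-5) → rotate → (3.18198,3.88909) → ×s → (2.99106,3.65574) → (2.99,3.66)
v4: (2.5,1.5) → rotate → (-2.82843,0.70711) → ×s → (-2.65872,0.66468) → (-2.66,0.66)

Cross-section at z=2: (2.33,-2.33) (4.65,0.66) (2.99,3.66) (-2.66,0.66)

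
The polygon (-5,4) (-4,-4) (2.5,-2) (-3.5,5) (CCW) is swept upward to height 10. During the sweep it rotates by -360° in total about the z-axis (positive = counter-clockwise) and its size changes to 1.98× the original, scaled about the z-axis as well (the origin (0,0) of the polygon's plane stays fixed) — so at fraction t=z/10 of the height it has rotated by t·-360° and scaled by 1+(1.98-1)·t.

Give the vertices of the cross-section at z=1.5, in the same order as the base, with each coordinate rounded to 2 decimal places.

Cross-section at z=1.5: (0.34,7.34) (-6.41,1.02) (-0.17,-3.67) (2.28,6.62)

t = z/height = 1.5/10 = 0.15
s = 1 + (scale-1)·z/height = 1 + (1.98-1)·1.5/10 = 1.147000
θ = twist·z/height = -360°·1.5/10 = -54.0000° = -0.942478 rad
cos θ = 0.587785, sin θ = -0.809017 (intermediates below are computed at full precision and shown rounded to 5 d.p.)
v1: (-5,4) → rotate → (0.29714,6.39623) → ×s → (0.34082,7.33647) → (0.34,7.34)
v2: (-4,-4) → rotate → (-5.58721,0.88493) → ×s → (-6.40853,1.01501) → (-6.41,1.02)
v3: (2.5,-2) → rotate → (-0.14857,-3.19811) → ×s → (-0.17041,-3.66824) → (-0.17,-3.67)
v4: (-3.5,5) → rotate → (1.98784,5.77049) → ×s → (2.28005,6.61875) → (2.28,6.62)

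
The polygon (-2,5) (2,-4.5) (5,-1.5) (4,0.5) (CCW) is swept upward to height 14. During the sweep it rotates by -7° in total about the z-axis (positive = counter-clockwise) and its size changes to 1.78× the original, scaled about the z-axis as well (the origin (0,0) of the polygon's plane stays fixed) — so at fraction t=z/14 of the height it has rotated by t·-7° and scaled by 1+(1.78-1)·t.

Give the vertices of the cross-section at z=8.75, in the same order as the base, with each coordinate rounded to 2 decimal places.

t = z/height = 8.75/14 = 0.625
s = 1 + (scale-1)·z/height = 1 + (1.78-1)·8.75/14 = 1.487500
θ = twist·z/height = -7°·8.75/14 = -4.3750° = -0.076358 rad
cos θ = 0.997086, sin θ = -0.076284 (intermediates below are computed at full precision and shown rounded to 5 d.p.)
v1: (-2,5) → rotate → (-1.61275,5.13800) → ×s → (-2.39897,7.64277) → (-2.40,7.64)
v2: (2,-4.5) → rotate → (1.65089,-4.63946) → ×s → (2.45571,-6.90119) → (2.46,-6.90)
v3: (5,-1.5) → rotate → (4.87100,-1.87705) → ×s → (7.24562,-2.79211) → (7.25,-2.79)
v4: (4,0.5) → rotate → (4.02649,0.19341) → ×s → (5.98940,0.28769) → (5.99,0.29)

Cross-section at z=8.75: (-2.40,7.64) (2.46,-6.90) (7.25,-2.79) (5.99,0.29)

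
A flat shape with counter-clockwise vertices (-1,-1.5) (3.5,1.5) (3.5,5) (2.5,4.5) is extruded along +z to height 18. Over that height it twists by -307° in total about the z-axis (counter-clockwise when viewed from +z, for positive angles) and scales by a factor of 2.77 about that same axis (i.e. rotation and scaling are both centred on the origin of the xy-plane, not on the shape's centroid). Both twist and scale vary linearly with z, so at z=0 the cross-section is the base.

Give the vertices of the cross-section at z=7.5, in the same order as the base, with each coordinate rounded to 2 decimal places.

t = z/height = 7.5/18 = 0.416667
s = 1 + (scale-1)·z/height = 1 + (2.77-1)·7.5/18 = 1.737500
θ = twist·z/height = -307°·7.5/18 = -127.9167° = -2.232567 rad
cos θ = -0.614515, sin θ = -0.788905 (intermediates below are computed at full precision and shown rounded to 5 d.p.)
v1: (-1,-1.5) → rotate → (-0.56884,1.71068) → ×s → (-0.98837,2.97230) → (-0.99,2.97)
v2: (3.5,1.5) → rotate → (-0.96744,-3.68294) → ×s → (-1.68093,-6.39911) → (-1.68,-6.40)
v3: (3.5,5) → rotate → (1.79373,-5.83374) → ×s → (3.11660,-10.13613) → (3.12,-10.14)
v4: (2.5,4.5) → rotate → (2.01379,-4.73758) → ×s → (3.49896,-8.23154) → (3.50,-8.23)

Cross-section at z=7.5: (-0.99,2.97) (-1.68,-6.40) (3.12,-10.14) (3.50,-8.23)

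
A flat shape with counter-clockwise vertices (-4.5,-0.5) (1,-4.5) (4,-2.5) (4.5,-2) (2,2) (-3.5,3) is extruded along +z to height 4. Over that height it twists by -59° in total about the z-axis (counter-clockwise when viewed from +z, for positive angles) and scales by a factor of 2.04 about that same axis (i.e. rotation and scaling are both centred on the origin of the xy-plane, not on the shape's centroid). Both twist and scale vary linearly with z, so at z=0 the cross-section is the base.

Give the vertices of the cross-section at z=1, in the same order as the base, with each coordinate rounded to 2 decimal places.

t = z/height = 1/4 = 0.25
s = 1 + (scale-1)·z/height = 1 + (2.04-1)·1/4 = 1.260000
θ = twist·z/height = -59°·1/4 = -14.7500° = -0.257436 rad
cos θ = 0.967046, sin θ = -0.254602 (intermediates below are computed at full precision and shown rounded to 5 d.p.)
v1: (-4.5,-0.5) → rotate → (-4.47901,0.66219) → ×s → (-5.64355,0.83435) → (-5.64,0.83)
v2: (1,-4.5) → rotate → (-0.17866,-4.60631) → ×s → (-0.22512,-5.80395) → (-0.23,-5.80)
v3: (4,-2.5) → rotate → (3.23168,-3.43602) → ×s → (4.07192,-4.32939) → (4.07,-4.33)
v4: (4.5,-2) → rotate → (3.84250,-3.07980) → ×s → (4.84155,-3.88055) → (4.84,-3.88)
v5: (2,2) → rotate → (2.44330,1.42489) → ×s → (3.07855,1.79536) → (3.08,1.80)
v6: (-3.5,3) → rotate → (-2.62085,3.79224) → ×s → (-3.30228,4.77823) → (-3.30,4.78)

Cross-section at z=1: (-5.64,0.83) (-0.23,-5.80) (4.07,-4.33) (4.84,-3.88) (3.08,1.80) (-3.30,4.78)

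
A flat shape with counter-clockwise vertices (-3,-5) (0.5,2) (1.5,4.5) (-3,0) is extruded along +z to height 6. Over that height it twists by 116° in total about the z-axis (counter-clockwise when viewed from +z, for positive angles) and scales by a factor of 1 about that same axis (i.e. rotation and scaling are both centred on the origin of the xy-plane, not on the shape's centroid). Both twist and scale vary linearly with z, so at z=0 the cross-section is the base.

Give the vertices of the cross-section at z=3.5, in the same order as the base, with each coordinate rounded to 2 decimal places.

t = z/height = 3.5/6 = 0.583333
s = 1 + (scale-1)·z/height = 1 + (1-1)·3.5/6 = 1.000000
θ = twist·z/height = 116°·3.5/6 = 67.6667° = 1.181006 rad
cos θ = 0.379994, sin θ = 0.924989 (intermediates below are computed at full precision and shown rounded to 5 d.p.)
v1: (-3,-5) → rotate → (3.48496,-4.67494) → ×s → (3.48496,-4.67494) → (3.48,-4.67)
v2: (0.5,2) → rotate → (-1.65998,1.22248) → ×s → (-1.65998,1.22248) → (-1.66,1.22)
v3: (1.5,4.5) → rotate → (-3.59246,3.09746) → ×s → (-3.59246,3.09746) → (-3.59,3.10)
v4: (-3,0) → rotate → (-1.13998,-2.77497) → ×s → (-1.13998,-2.77497) → (-1.14,-2.77)

Cross-section at z=3.5: (3.48,-4.67) (-1.66,1.22) (-3.59,3.10) (-1.14,-2.77)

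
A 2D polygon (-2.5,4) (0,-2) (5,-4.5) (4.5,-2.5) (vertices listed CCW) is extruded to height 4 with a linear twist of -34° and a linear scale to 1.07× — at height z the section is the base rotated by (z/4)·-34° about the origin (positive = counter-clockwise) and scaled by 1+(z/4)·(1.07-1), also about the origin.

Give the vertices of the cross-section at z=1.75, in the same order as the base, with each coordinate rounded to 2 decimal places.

t = z/height = 1.75/4 = 0.4375
s = 1 + (scale-1)·z/height = 1 + (1.07-1)·1.75/4 = 1.030625
θ = twist·z/height = -34°·1.75/4 = -14.8750° = -0.259618 rad
cos θ = 0.966488, sin θ = -0.256711 (intermediates below are computed at full precision and shown rounded to 5 d.p.)
v1: (-2.5,4) → rotate → (-1.38938,4.50773) → ×s → (-1.43193,4.64578) → (-1.43,4.65)
v2: (0,-2) → rotate → (-0.51342,-1.93298) → ×s → (-0.52915,-1.99217) → (-0.53,-1.99)
v3: (5,-4.5) → rotate → (3.67724,-5.63275) → ×s → (3.78986,-5.80526) → (3.79,-5.81)
v4: (4.5,-2.5) → rotate → (3.70742,-3.57142) → ×s → (3.82096,-3.68080) → (3.82,-3.68)

Cross-section at z=1.75: (-1.43,4.65) (-0.53,-1.99) (3.79,-5.81) (3.82,-3.68)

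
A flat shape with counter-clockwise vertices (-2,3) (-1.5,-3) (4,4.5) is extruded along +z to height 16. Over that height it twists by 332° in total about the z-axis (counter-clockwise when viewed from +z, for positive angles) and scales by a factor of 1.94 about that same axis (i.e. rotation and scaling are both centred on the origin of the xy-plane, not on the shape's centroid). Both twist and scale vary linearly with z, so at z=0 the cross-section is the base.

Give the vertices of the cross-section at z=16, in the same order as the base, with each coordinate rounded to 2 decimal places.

Cross-section at z=16: (-0.69,6.96) (-5.30,-3.77) (10.95,4.07)

t = z/height = 16/16 = 1
s = 1 + (scale-1)·z/height = 1 + (1.94-1)·16/16 = 1.940000
θ = twist·z/height = 332°·16/16 = 332.0000° = 5.794493 rad
cos θ = 0.882948, sin θ = -0.469472 (intermediates below are computed at full precision and shown rounded to 5 d.p.)
v1: (-2,3) → rotate → (-0.35748,3.58779) → ×s → (-0.69351,6.96030) → (-0.69,6.96)
v2: (-1.5,-3) → rotate → (-2.73284,-1.94464) → ×s → (-5.30170,-3.77259) → (-5.30,-3.77)
v3: (4,4.5) → rotate → (5.64441,2.09538) → ×s → (10.95016,4.06503) → (10.95,4.07)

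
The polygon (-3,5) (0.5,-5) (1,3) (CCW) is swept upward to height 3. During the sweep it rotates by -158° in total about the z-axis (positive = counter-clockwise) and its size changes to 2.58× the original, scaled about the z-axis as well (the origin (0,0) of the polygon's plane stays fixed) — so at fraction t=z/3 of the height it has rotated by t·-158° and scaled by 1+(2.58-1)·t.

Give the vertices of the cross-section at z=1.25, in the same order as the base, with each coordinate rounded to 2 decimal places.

Cross-section at z=1.25: (5.53,7.93) (-7.23,-4.15) (5.22,0.52)

t = z/height = 1.25/3 = 0.416667
s = 1 + (scale-1)·z/height = 1 + (2.58-1)·1.25/3 = 1.658333
θ = twist·z/height = -158°·1.25/3 = -65.8333° = -1.149008 rad
cos θ = 0.409392, sin θ = -0.912358 (intermediates below are computed at full precision and shown rounded to 5 d.p.)
v1: (-3,5) → rotate → (3.33362,4.78404) → ×s → (5.52825,7.93353) → (5.53,7.93)
v2: (0.5,-5) → rotate → (-4.35710,-2.50314) → ×s → (-7.22552,-4.15104) → (-7.23,-4.15)
v3: (1,3) → rotate → (3.14647,0.31582) → ×s → (5.21789,0.52373) → (5.22,0.52)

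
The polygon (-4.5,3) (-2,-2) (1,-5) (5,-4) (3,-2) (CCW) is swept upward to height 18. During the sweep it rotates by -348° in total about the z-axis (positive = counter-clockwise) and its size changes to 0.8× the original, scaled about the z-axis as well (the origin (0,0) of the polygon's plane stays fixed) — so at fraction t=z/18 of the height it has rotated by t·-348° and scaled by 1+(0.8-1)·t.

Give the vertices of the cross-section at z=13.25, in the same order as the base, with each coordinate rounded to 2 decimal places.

Cross-section at z=13.25: (-1.57,-4.34) (2.06,-1.25) (3.94,1.85) (2.29,4.96) (1.04,2.89)

t = z/height = 13.25/18 = 0.736111
s = 1 + (scale-1)·z/height = 1 + (0.8-1)·13.25/18 = 0.852778
θ = twist·z/height = -348°·13.25/18 = -256.1667° = -4.470952 rad
cos θ = -0.239098, sin θ = 0.970995 (intermediates below are computed at full precision and shown rounded to 5 d.p.)
v1: (-4.5,3) → rotate → (-1.83704,-5.08677) → ×s → (-1.56659,-4.33789) → (-1.57,-4.34)
v2: (-2,-2) → rotate → (2.42019,-1.46379) → ×s → (2.06388,-1.24829) → (2.06,-1.25)
v3: (1,-5) → rotate → (4.61588,2.16649) → ×s → (3.93632,1.84753) → (3.94,1.85)
v4: (5,-4) → rotate → (2.68849,5.81137) → ×s → (2.29268,4.95581) → (2.29,4.96)
v5: (3,-2) → rotate → (1.22470,3.39118) → ×s → (1.04439,2.89193) → (1.04,2.89)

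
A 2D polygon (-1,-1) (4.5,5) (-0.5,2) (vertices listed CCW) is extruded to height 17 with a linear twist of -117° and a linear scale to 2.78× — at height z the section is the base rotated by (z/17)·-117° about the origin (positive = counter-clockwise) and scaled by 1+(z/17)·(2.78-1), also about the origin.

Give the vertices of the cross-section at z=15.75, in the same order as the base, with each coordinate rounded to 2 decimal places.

Cross-section at z=15.75: (-1.68,3.35) (8.81,-15.49) (5.45,-0.42)

t = z/height = 15.75/17 = 0.926471
s = 1 + (scale-1)·z/height = 1 + (2.78-1)·15.75/17 = 2.649118
θ = twist·z/height = -117°·15.75/17 = -108.3971° = -1.891886 rad
cos θ = -0.315600, sin θ = -0.948892 (intermediates below are computed at full precision and shown rounded to 5 d.p.)
v1: (-1,-1) → rotate → (-0.63329,1.26449) → ×s → (-1.67766,3.34979) → (-1.68,3.35)
v2: (4.5,5) → rotate → (3.32426,-5.84802) → ×s → (8.80635,-15.49208) → (8.81,-15.49)
v3: (-0.5,2) → rotate → (2.05558,-0.15675) → ×s → (5.44549,-0.41526) → (5.45,-0.42)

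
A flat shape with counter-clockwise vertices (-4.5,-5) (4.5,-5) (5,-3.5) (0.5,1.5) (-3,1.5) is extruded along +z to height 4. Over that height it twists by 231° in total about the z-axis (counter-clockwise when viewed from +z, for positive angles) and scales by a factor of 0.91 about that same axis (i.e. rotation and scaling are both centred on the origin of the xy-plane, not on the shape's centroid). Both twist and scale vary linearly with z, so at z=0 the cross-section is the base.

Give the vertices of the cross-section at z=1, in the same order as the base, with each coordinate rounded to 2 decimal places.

t = z/height = 1/4 = 0.25
s = 1 + (scale-1)·z/height = 1 + (0.91-1)·1/4 = 0.977500
θ = twist·z/height = 231°·1/4 = 57.7500° = 1.007928 rad
cos θ = 0.533615, sin θ = 0.845728 (intermediates below are computed at full precision and shown rounded to 5 d.p.)
v1: (-4.5,-5) → rotate → (1.82737,-6.47385) → ×s → (1.78626,-6.32819) → (1.79,-6.33)
v2: (4.5,-5) → rotate → (6.62990,1.13770) → ×s → (6.48073,1.11210) → (6.48,1.11)
v3: (5,-3.5) → rotate → (5.62812,2.36099) → ×s → (5.50149,2.30787) → (5.50,2.31)
v4: (0.5,1.5) → rotate → (-1.00178,1.22329) → ×s → (-0.97924,1.19576) → (-0.98,1.20)
v5: (-3,1.5) → rotate → (-2.86944,-1.73676) → ×s → (-2.80487,-1.69768) → (-2.80,-1.70)

Cross-section at z=1: (1.79,-6.33) (6.48,1.11) (5.50,2.31) (-0.98,1.20) (-2.80,-1.70)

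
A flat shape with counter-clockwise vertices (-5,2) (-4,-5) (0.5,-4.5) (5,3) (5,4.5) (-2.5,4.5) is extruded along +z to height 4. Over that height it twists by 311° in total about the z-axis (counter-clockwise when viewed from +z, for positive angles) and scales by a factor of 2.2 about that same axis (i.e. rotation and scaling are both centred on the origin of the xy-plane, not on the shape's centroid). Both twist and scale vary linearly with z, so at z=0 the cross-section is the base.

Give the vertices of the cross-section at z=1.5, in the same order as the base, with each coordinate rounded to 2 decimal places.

t = z/height = 1.5/4 = 0.375
s = 1 + (scale-1)·z/height = 1 + (2.2-1)·1.5/4 = 1.450000
θ = twist·z/height = 311°·1.5/4 = 116.6250° = 2.035490 rad
cos θ = -0.448149, sin θ = 0.893959 (intermediates below are computed at full precision and shown rounded to 5 d.p.)
v1: (-5,2) → rotate → (0.45283,-5.36609) → ×s → (0.65660,-7.78083) → (0.66,-7.78)
v2: (-4,-5) → rotate → (6.26239,-1.33509) → ×s → (9.08047,-1.93588) → (9.08,-1.94)
v3: (0.5,-4.5) → rotate → (3.79874,2.46365) → ×s → (5.50817,3.57229) → (5.51,3.57)
v4: (5,3) → rotate → (-4.92262,3.12535) → ×s → (-7.13780,4.53175) → (-7.14,4.53)
v5: (5,4.5) → rotate → (-6.26356,2.45312) → ×s → (-9.08216,3.55703) → (-9.08,3.56)
v6: (-2.5,4.5) → rotate → (-2.90244,-4.25157) → ×s → (-4.20854,-6.16477) → (-4.21,-6.16)

Cross-section at z=1.5: (0.66,-7.78) (9.08,-1.94) (5.51,3.57) (-7.14,4.53) (-9.08,3.56) (-4.21,-6.16)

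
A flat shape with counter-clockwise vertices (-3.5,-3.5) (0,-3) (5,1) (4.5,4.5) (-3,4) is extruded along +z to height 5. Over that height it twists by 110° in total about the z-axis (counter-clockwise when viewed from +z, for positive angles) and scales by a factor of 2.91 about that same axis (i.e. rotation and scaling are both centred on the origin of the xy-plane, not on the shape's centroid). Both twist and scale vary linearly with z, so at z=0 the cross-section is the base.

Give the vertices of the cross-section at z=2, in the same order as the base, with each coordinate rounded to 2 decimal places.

t = z/height = 2/5 = 0.4
s = 1 + (scale-1)·z/height = 1 + (2.91-1)·2/5 = 1.764000
θ = twist·z/height = 110°·2/5 = 44.0000° = 0.767945 rad
cos θ = 0.719340, sin θ = 0.694658 (intermediates below are computed at full precision and shown rounded to 5 d.p.)
v1: (-3.5,-3.5) → rotate → (-0.08639,-4.94899) → ×s → (-0.15238,-8.73002) → (-0.15,-8.73)
v2: (0,-3) → rotate → (2.08398,-2.15802) → ×s → (3.67613,-3.80675) → (3.68,-3.81)
v3: (5,1) → rotate → (2.90204,4.19263) → ×s → (5.11920,7.39580) → (5.12,7.40)
v4: (4.5,4.5) → rotate → (0.11107,6.36299) → ×s → (0.19592,11.22432) → (0.20,11.22)
v5: (-3,4) → rotate → (-4.93665,0.79338) → ×s → (-8.70826,1.39953) → (-8.71,1.40)

Cross-section at z=2: (-0.15,-8.73) (3.68,-3.81) (5.12,7.40) (0.20,11.22) (-8.71,1.40)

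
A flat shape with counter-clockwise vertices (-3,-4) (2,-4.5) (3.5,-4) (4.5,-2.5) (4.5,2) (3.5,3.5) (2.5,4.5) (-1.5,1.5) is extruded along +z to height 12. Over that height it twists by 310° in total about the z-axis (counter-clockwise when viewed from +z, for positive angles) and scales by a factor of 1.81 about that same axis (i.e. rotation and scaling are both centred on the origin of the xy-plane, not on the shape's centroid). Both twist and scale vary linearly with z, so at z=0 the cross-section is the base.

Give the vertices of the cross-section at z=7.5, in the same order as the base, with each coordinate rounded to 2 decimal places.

t = z/height = 7.5/12 = 0.625
s = 1 + (scale-1)·z/height = 1 + (1.81-1)·7.5/12 = 1.506250
θ = twist·z/height = 310°·7.5/12 = 193.7500° = 3.381575 rad
cos θ = -0.971342, sin θ = -0.237686 (intermediates below are computed at full precision and shown rounded to 5 d.p.)
v1: (-3,-4) → rotate → (1.96328,4.59843) → ×s → (2.95719,6.92638) → (2.96,6.93)
v2: (2,-4.5) → rotate → (-3.01227,3.89567) → ×s → (-4.53723,5.86785) → (-4.54,5.87)
v3: (3.5,-4) → rotate → (-4.35044,3.05347) → ×s → (-6.55285,4.59929) → (-6.55,4.60)
v4: (4.5,-2.5) → rotate → (-4.96525,1.35877) → ×s → (-7.47891,2.04665) → (-7.48,2.05)
v5: (4.5,2) → rotate → (-3.89567,-3.01227) → ×s → (-5.86785,-4.53723) → (-5.87,-4.54)
v6: (3.5,3.5) → rotate → (-2.56780,-4.23160) → ×s → (-3.86774,-6.37384) → (-3.87,-6.37)
v7: (2.5,4.5) → rotate → (-1.35877,-4.96525) → ×s → (-2.04665,-7.47891) → (-2.05,-7.48)
v8: (-1.5,1.5) → rotate → (1.81354,-1.10048) → ×s → (2.73165,-1.65760) → (2.73,-1.66)

Cross-section at z=7.5: (2.96,6.93) (-4.54,5.87) (-6.55,4.60) (-7.48,2.05) (-5.87,-4.54) (-3.87,-6.37) (-2.05,-7.48) (2.73,-1.66)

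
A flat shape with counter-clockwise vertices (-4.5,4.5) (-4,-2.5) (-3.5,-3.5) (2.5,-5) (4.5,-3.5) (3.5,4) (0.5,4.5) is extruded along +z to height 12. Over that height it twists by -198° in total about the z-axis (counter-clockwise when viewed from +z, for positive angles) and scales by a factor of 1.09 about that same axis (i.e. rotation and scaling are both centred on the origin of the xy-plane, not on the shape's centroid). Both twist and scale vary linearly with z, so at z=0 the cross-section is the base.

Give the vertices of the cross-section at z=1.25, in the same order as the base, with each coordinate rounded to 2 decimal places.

Cross-section at z=1.25: (-2.65,5.85) (-4.67,-0.94) (-4.55,-2.06) (0.58,-5.61) (3.01,-4.91) (4.73,2.53) (2.07,4.07)

t = z/height = 1.25/12 = 0.104167
s = 1 + (scale-1)·z/height = 1 + (1.09-1)·1.25/12 = 1.009375
θ = twist·z/height = -198°·1.25/12 = -20.6250° = -0.359974 rad
cos θ = 0.935906, sin θ = -0.352250 (intermediates below are computed at full precision and shown rounded to 5 d.p.)
v1: (-4.5,4.5) → rotate → (-2.62645,5.79670) → ×s → (-2.65107,5.85105) → (-2.65,5.85)
v2: (-4,-2.5) → rotate → (-4.62425,-0.93076) → ×s → (-4.66760,-0.93949) → (-4.67,-0.94)
v3: (-3.5,-3.5) → rotate → (-4.50855,-2.04280) → ×s → (-4.55081,-2.06195) → (-4.55,-2.06)
v4: (2.5,-5) → rotate → (0.57851,-5.56015) → ×s → (0.58394,-5.61228) → (0.58,-5.61)
v5: (4.5,-3.5) → rotate → (2.97870,-4.86080) → ×s → (3.00663,-4.90637) → (3.01,-4.91)
v6: (3.5,4) → rotate → (4.68467,2.51075) → ×s → (4.72859,2.53429) → (4.73,2.53)
v7: (0.5,4.5) → rotate → (2.05308,4.03545) → ×s → (2.07233,4.07328) → (2.07,4.07)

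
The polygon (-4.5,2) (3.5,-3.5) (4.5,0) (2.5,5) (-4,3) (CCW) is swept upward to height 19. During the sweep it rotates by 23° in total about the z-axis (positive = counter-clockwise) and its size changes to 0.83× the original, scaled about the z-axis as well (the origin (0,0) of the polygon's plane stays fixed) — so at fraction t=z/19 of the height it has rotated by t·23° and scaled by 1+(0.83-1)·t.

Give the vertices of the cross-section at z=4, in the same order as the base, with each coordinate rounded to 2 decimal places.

t = z/height = 4/19 = 0.210526
s = 1 + (scale-1)·z/height = 1 + (0.83-1)·4/19 = 0.964211
θ = twist·z/height = 23°·4/19 = 4.8421° = 0.084511 rad
cos θ = 0.996431, sin θ = 0.084410 (intermediates below are computed at full precision and shown rounded to 5 d.p.)
v1: (-4.5,2) → rotate → (-4.65276,1.61302) → ×s → (-4.48624,1.55529) → (-4.49,1.56)
v2: (3.5,-3.5) → rotate → (3.78294,-3.19207) → ×s → (3.64755,-3.07783) → (3.65,-3.08)
v3: (4.5,0) → rotate → (4.48394,0.37985) → ×s → (4.32346,0.36625) → (4.32,0.37)
v4: (2.5,5) → rotate → (2.06903,5.19318) → ×s → (1.99498,5.00732) → (1.99,5.01)
v5: (-4,3) → rotate → (-4.23895,2.65165) → ×s → (-4.08724,2.55675) → (-4.09,2.56)

Cross-section at z=4: (-4.49,1.56) (3.65,-3.08) (4.32,0.37) (1.99,5.01) (-4.09,2.56)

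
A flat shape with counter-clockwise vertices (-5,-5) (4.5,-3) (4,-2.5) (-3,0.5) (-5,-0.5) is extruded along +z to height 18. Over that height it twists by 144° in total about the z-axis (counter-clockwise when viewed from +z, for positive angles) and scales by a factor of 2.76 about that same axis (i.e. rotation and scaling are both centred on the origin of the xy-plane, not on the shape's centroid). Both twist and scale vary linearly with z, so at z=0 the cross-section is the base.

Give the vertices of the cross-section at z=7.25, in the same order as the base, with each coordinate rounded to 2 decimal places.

t = z/height = 7.25/18 = 0.402778
s = 1 + (scale-1)·z/height = 1 + (2.76-1)·7.25/18 = 1.708889
θ = twist·z/height = 144°·7.25/18 = 58.0000° = 1.012291 rad
cos θ = 0.529919, sin θ = 0.848048 (intermediates below are computed at full precision and shown rounded to 5 d.p.)
v1: (-5,-5) → rotate → (1.59064,-6.88984) → ×s → (2.71823,-11.77397) → (2.72,-11.77)
v2: (4.5,-3) → rotate → (4.92878,2.22646) → ×s → (8.42274,3.80477) → (8.42,3.80)
v3: (4,-2.5) → rotate → (4.23980,2.06739) → ×s → (7.24534,3.53295) → (7.25,3.53)
v4: (-3,0.5) → rotate → (-2.01378,-2.27918) → ×s → (-3.44133,-3.89487) → (-3.44,-3.89)
v5: (-5,-0.5) → rotate → (-2.22557,-4.50520) → ×s → (-3.80326,-7.69889) → (-3.80,-7.70)

Cross-section at z=7.25: (2.72,-11.77) (8.42,3.80) (7.25,3.53) (-3.44,-3.89) (-3.80,-7.70)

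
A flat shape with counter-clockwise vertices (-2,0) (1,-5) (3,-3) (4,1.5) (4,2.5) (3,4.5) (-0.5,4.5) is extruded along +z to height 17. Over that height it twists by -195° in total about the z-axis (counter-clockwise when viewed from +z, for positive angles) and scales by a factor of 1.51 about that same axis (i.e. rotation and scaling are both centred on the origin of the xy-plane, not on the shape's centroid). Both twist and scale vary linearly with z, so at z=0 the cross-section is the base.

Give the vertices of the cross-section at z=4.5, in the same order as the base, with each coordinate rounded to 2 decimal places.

t = z/height = 4.5/17 = 0.264706
s = 1 + (scale-1)·z/height = 1 + (1.51-1)·4.5/17 = 1.135000
θ = twist·z/height = -195°·4.5/17 = -51.6176° = -0.900898 rad
cos θ = 0.620906, sin θ = -0.783885 (intermediates below are computed at full precision and shown rounded to 5 d.p.)
v1: (-2,0) → rotate → (-1.24181,1.56777) → ×s → (-1.40946,1.77942) → (-1.41,1.78)
v2: (1,-5) → rotate → (-3.29852,-3.88842) → ×s → (-3.74382,-4.41335) → (-3.74,-4.41)
v3: (3,-3) → rotate → (-0.48894,-4.21437) → ×s → (-0.55494,-4.78331) → (-0.55,-4.78)
v4: (4,1.5) → rotate → (3.65945,-2.20418) → ×s → (4.15348,-2.50174) → (4.15,-2.50)
v5: (4,2.5) → rotate → (4.44334,-1.58327) → ×s → (5.04319,-1.79701) → (5.04,-1.80)
v6: (3,4.5) → rotate → (5.39020,0.44242) → ×s → (6.11788,0.50215) → (6.12,0.50)
v7: (-0.5,4.5) → rotate → (3.21703,3.18602) → ×s → (3.65133,3.61613) → (3.65,3.62)

Cross-section at z=4.5: (-1.41,1.78) (-3.74,-4.41) (-0.55,-4.78) (4.15,-2.50) (5.04,-1.80) (6.12,0.50) (3.65,3.62)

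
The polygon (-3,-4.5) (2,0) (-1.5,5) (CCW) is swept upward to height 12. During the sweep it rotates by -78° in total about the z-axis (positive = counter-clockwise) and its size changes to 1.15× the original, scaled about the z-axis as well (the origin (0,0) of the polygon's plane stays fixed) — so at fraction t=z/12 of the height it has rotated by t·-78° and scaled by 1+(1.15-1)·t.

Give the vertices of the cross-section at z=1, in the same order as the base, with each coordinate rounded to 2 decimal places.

Cross-section at z=1: (-3.53,-4.18) (2.01,-0.23) (-0.94,5.20)

t = z/height = 1/12 = 0.0833333
s = 1 + (scale-1)·z/height = 1 + (1.15-1)·1/12 = 1.012500
θ = twist·z/height = -78°·1/12 = -6.5000° = -0.113446 rad
cos θ = 0.993572, sin θ = -0.113203 (intermediates below are computed at full precision and shown rounded to 5 d.p.)
v1: (-3,-4.5) → rotate → (-3.49013,-4.13146) → ×s → (-3.53376,-4.18311) → (-3.53,-4.18)
v2: (2,0) → rotate → (1.98714,-0.22641) → ×s → (2.01198,-0.22924) → (2.01,-0.23)
v3: (-1.5,5) → rotate → (-0.92434,5.13766) → ×s → (-0.93590,5.20188) → (-0.94,5.20)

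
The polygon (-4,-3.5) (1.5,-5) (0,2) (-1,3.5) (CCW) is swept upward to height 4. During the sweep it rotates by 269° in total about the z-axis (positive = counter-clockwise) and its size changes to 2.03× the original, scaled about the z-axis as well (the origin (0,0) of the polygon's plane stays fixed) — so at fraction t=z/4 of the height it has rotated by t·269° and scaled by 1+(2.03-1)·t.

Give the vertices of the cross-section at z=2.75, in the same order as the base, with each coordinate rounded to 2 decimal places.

t = z/height = 2.75/4 = 0.6875
s = 1 + (scale-1)·z/height = 1 + (2.03-1)·2.75/4 = 1.708125
θ = twist·z/height = 269°·2.75/4 = 184.9375° = 3.227768 rad
cos θ = -0.996289, sin θ = -0.086069 (intermediates below are computed at full precision and shown rounded to 5 d.p.)
v1: (-4,-3.5) → rotate → (3.68392,3.83129) → ×s → (6.29259,6.54432) → (6.29,6.54)
v2: (1.5,-5) → rotate → (-1.92478,4.85234) → ×s → (-3.28776,8.28841) → (-3.29,8.29)
v3: (0,2) → rotate → (0.17214,-1.99258) → ×s → (0.29403,-3.40357) → (0.29,-3.40)
v4: (-1,3.5) → rotate → (1.29753,-3.40094) → ×s → (2.21634,-5.80924) → (2.22,-5.81)

Cross-section at z=2.75: (6.29,6.54) (-3.29,8.29) (0.29,-3.40) (2.22,-5.81)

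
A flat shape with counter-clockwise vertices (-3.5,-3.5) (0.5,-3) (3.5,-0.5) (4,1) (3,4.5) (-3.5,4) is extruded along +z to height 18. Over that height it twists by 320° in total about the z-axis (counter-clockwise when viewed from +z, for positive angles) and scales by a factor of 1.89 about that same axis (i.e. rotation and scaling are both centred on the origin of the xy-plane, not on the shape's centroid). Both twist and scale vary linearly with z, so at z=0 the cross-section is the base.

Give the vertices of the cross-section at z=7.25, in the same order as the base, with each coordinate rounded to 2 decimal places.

t = z/height = 7.25/18 = 0.402778
s = 1 + (scale-1)·z/height = 1 + (1.89-1)·7.25/18 = 1.358472
θ = twist·z/height = 320°·7.25/18 = 128.8889° = 2.249535 rad
cos θ = -0.627812, sin θ = 0.778365 (intermediates below are computed at full precision and shown rounded to 5 d.p.)
v1: (-3.5,-3.5) → rotate → (4.92162,-0.52693) → ×s → (6.68588,-0.71583) → (6.69,-0.72)
v2: (0.5,-3) → rotate → (2.02119,2.27262) → ×s → (2.74573,3.08729) → (2.75,3.09)
v3: (3.5,-0.5) → rotate → (-1.80816,3.03818) → ×s → (-2.45634,4.12729) → (-2.46,4.13)
v4: (4,1) → rotate → (-3.28961,2.48565) → ×s → (-4.46885,3.37668) → (-4.47,3.38)
v5: (3,4.5) → rotate → (-5.38608,-0.49006) → ×s → (-7.31684,-0.66573) → (-7.32,-0.67)
v6: (-3.5,4) → rotate → (-0.91612,-5.23553) → ×s → (-1.24452,-7.11232) → (-1.24,-7.11)

Cross-section at z=7.25: (6.69,-0.72) (2.75,3.09) (-2.46,4.13) (-4.47,3.38) (-7.32,-0.67) (-1.24,-7.11)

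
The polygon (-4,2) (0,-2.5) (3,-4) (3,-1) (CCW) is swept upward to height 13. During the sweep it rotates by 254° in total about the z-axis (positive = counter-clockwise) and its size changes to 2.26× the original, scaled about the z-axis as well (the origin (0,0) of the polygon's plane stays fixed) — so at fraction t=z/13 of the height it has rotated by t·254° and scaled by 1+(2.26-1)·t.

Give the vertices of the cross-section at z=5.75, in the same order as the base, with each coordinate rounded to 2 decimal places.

t = z/height = 5.75/13 = 0.442308
s = 1 + (scale-1)·z/height = 1 + (2.26-1)·5.75/13 = 1.557308
θ = twist·z/height = 254°·5.75/13 = 112.3462° = 1.960810 rad
cos θ = -0.380201, sin θ = 0.924904 (intermediates below are computed at full precision and shown rounded to 5 d.p.)
v1: (-4,2) → rotate → (-0.32900,-4.46002) → ×s → (-0.51236,-6.94562) → (-0.51,-6.95)
v2: (0,-2.5) → rotate → (2.31226,0.95050) → ×s → (3.60090,1.48023) → (3.60,1.48)
v3: (3,-4) → rotate → (2.55901,4.29552) → ×s → (3.98517,6.68944) → (3.99,6.69)
v4: (3,-1) → rotate → (-0.21570,3.15491) → ×s → (-0.33591,4.91317) → (-0.34,4.91)

Cross-section at z=5.75: (-0.51,-6.95) (3.60,1.48) (3.99,6.69) (-0.34,4.91)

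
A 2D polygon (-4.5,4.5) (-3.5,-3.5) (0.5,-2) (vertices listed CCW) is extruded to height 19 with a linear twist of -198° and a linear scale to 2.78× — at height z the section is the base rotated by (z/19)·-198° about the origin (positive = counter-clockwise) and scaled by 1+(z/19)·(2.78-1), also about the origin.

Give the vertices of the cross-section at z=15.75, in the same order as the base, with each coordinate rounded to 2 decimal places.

t = z/height = 15.75/19 = 0.828947
s = 1 + (scale-1)·z/height = 1 + (2.78-1)·15.75/19 = 2.475526
θ = twist·z/height = -198°·15.75/19 = -164.1316° = -2.864636 rad
cos θ = -0.961892, sin θ = -0.273429 (intermediates below are computed at full precision and shown rounded to 5 d.p.)
v1: (-4.5,4.5) → rotate → (5.55895,-3.09808) → ×s → (13.76132,-7.66939) → (13.76,-7.67)
v2: (-3.5,-3.5) → rotate → (2.40962,4.32362) → ×s → (5.96508,10.70325) → (5.97,10.70)
v3: (0.5,-2) → rotate → (-1.02780,1.78707) → ×s → (-2.54436,4.42394) → (-2.54,4.42)

Cross-section at z=15.75: (13.76,-7.67) (5.97,10.70) (-2.54,4.42)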